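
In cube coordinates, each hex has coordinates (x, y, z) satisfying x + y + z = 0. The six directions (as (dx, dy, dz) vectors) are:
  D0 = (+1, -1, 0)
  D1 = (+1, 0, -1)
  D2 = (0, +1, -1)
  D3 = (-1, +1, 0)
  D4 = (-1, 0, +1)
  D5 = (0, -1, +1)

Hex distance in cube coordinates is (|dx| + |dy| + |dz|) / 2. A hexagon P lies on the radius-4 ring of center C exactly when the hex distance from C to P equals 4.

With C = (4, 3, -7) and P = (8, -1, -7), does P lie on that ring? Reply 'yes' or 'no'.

|px - cx| = |8 - 4| = 4
|py - cy| = |-1 - 3| = 4
|pz - cz| = |-7 - (-7)| = 0
distance = (4+4+0)/2 = 8/2 = 4
radius = 4; distance == radius -> yes

Answer: yes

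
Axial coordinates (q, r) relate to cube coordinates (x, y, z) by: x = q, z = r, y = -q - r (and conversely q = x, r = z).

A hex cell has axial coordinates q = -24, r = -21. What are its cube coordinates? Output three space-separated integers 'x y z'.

x = q = -24
z = r = -21
y = -x - z = -(-24) - (-21) = 45

Answer: -24 45 -21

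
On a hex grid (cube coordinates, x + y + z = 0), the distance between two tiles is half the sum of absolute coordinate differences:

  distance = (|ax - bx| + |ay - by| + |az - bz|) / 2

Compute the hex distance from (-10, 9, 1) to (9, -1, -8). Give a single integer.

Answer: 19

Derivation:
|ax - bx| = |-10 - 9| = 19
|ay - by| = |9 - (-1)| = 10
|az - bz| = |1 - (-8)| = 9
distance = (19 + 10 + 9) / 2 = 38 / 2 = 19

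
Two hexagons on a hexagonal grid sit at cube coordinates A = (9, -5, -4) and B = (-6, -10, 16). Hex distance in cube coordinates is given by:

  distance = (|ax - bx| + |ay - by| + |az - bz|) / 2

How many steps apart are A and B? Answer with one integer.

Answer: 20

Derivation:
|ax - bx| = |9 - (-6)| = 15
|ay - by| = |-5 - (-10)| = 5
|az - bz| = |-4 - 16| = 20
distance = (15 + 5 + 20) / 2 = 40 / 2 = 20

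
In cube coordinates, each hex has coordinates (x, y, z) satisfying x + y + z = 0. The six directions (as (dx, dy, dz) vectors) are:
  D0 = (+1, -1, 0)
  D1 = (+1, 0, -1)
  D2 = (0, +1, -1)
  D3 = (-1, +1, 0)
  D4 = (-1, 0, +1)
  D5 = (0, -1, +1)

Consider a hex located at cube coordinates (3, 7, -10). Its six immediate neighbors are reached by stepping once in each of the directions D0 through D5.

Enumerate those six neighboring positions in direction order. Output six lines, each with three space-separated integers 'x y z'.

Center: (3, 7, -10). Add each direction:
  D0: (3, 7, -10) + (1, -1, 0) = (4, 6, -10)
  D1: (3, 7, -10) + (1, 0, -1) = (4, 7, -11)
  D2: (3, 7, -10) + (0, 1, -1) = (3, 8, -11)
  D3: (3, 7, -10) + (-1, 1, 0) = (2, 8, -10)
  D4: (3, 7, -10) + (-1, 0, 1) = (2, 7, -9)
  D5: (3, 7, -10) + (0, -1, 1) = (3, 6, -9)

Answer: 4 6 -10
4 7 -11
3 8 -11
2 8 -10
2 7 -9
3 6 -9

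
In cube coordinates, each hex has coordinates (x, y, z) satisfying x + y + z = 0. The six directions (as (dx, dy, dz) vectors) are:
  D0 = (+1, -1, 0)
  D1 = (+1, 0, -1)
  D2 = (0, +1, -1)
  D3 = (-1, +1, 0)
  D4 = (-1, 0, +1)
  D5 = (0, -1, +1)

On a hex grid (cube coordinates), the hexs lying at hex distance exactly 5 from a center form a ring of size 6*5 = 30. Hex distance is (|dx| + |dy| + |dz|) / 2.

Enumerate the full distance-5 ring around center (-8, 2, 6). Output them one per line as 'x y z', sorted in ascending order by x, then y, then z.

Walk ring at distance 5 from (-8, 2, 6):
Start at center + D4*5 = (-13, 2, 11)
  hex 0: (-13, 2, 11)
  hex 1: (-12, 1, 11)
  hex 2: (-11, 0, 11)
  hex 3: (-10, -1, 11)
  hex 4: (-9, -2, 11)
  hex 5: (-8, -3, 11)
  hex 6: (-7, -3, 10)
  hex 7: (-6, -3, 9)
  hex 8: (-5, -3, 8)
  hex 9: (-4, -3, 7)
  hex 10: (-3, -3, 6)
  hex 11: (-3, -2, 5)
  hex 12: (-3, -1, 4)
  hex 13: (-3, 0, 3)
  hex 14: (-3, 1, 2)
  hex 15: (-3, 2, 1)
  hex 16: (-4, 3, 1)
  hex 17: (-5, 4, 1)
  hex 18: (-6, 5, 1)
  hex 19: (-7, 6, 1)
  hex 20: (-8, 7, 1)
  hex 21: (-9, 7, 2)
  hex 22: (-10, 7, 3)
  hex 23: (-11, 7, 4)
  hex 24: (-12, 7, 5)
  hex 25: (-13, 7, 6)
  hex 26: (-13, 6, 7)
  hex 27: (-13, 5, 8)
  hex 28: (-13, 4, 9)
  hex 29: (-13, 3, 10)
Sorted: 30 hexes.

Answer: -13 2 11
-13 3 10
-13 4 9
-13 5 8
-13 6 7
-13 7 6
-12 1 11
-12 7 5
-11 0 11
-11 7 4
-10 -1 11
-10 7 3
-9 -2 11
-9 7 2
-8 -3 11
-8 7 1
-7 -3 10
-7 6 1
-6 -3 9
-6 5 1
-5 -3 8
-5 4 1
-4 -3 7
-4 3 1
-3 -3 6
-3 -2 5
-3 -1 4
-3 0 3
-3 1 2
-3 2 1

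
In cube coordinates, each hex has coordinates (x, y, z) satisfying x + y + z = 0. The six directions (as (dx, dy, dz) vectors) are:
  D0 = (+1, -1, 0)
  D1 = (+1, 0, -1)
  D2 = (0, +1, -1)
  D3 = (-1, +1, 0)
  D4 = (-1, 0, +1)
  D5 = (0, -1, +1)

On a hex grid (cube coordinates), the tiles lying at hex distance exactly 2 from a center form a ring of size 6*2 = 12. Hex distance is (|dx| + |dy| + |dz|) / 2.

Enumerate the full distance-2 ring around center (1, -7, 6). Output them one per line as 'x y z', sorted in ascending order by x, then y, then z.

Walk ring at distance 2 from (1, -7, 6):
Start at center + D4*2 = (-1, -7, 8)
  hex 0: (-1, -7, 8)
  hex 1: (0, -8, 8)
  hex 2: (1, -9, 8)
  hex 3: (2, -9, 7)
  hex 4: (3, -9, 6)
  hex 5: (3, -8, 5)
  hex 6: (3, -7, 4)
  hex 7: (2, -6, 4)
  hex 8: (1, -5, 4)
  hex 9: (0, -5, 5)
  hex 10: (-1, -5, 6)
  hex 11: (-1, -6, 7)
Sorted: 12 hexes.

Answer: -1 -7 8
-1 -6 7
-1 -5 6
0 -8 8
0 -5 5
1 -9 8
1 -5 4
2 -9 7
2 -6 4
3 -9 6
3 -8 5
3 -7 4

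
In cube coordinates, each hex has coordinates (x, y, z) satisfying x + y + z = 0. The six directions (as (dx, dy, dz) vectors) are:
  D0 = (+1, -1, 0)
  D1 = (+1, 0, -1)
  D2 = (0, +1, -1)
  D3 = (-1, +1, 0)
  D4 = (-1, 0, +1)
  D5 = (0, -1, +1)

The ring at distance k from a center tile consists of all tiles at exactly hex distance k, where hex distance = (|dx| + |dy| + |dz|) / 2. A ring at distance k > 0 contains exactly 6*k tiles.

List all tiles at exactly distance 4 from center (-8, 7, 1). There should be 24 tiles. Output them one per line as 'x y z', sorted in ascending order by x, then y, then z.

Answer: -12 7 5
-12 8 4
-12 9 3
-12 10 2
-12 11 1
-11 6 5
-11 11 0
-10 5 5
-10 11 -1
-9 4 5
-9 11 -2
-8 3 5
-8 11 -3
-7 3 4
-7 10 -3
-6 3 3
-6 9 -3
-5 3 2
-5 8 -3
-4 3 1
-4 4 0
-4 5 -1
-4 6 -2
-4 7 -3

Derivation:
Walk ring at distance 4 from (-8, 7, 1):
Start at center + D4*4 = (-12, 7, 5)
  hex 0: (-12, 7, 5)
  hex 1: (-11, 6, 5)
  hex 2: (-10, 5, 5)
  hex 3: (-9, 4, 5)
  hex 4: (-8, 3, 5)
  hex 5: (-7, 3, 4)
  hex 6: (-6, 3, 3)
  hex 7: (-5, 3, 2)
  hex 8: (-4, 3, 1)
  hex 9: (-4, 4, 0)
  hex 10: (-4, 5, -1)
  hex 11: (-4, 6, -2)
  hex 12: (-4, 7, -3)
  hex 13: (-5, 8, -3)
  hex 14: (-6, 9, -3)
  hex 15: (-7, 10, -3)
  hex 16: (-8, 11, -3)
  hex 17: (-9, 11, -2)
  hex 18: (-10, 11, -1)
  hex 19: (-11, 11, 0)
  hex 20: (-12, 11, 1)
  hex 21: (-12, 10, 2)
  hex 22: (-12, 9, 3)
  hex 23: (-12, 8, 4)
Sorted: 24 hexes.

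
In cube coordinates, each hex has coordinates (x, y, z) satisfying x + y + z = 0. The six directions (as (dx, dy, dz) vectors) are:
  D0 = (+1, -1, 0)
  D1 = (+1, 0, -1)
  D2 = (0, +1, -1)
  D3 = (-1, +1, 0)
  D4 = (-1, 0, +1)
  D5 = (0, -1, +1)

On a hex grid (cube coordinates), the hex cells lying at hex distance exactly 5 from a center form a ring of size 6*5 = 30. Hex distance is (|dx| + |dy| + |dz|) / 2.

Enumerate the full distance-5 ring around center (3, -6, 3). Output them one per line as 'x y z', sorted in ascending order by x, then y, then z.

Walk ring at distance 5 from (3, -6, 3):
Start at center + D4*5 = (-2, -6, 8)
  hex 0: (-2, -6, 8)
  hex 1: (-1, -7, 8)
  hex 2: (0, -8, 8)
  hex 3: (1, -9, 8)
  hex 4: (2, -10, 8)
  hex 5: (3, -11, 8)
  hex 6: (4, -11, 7)
  hex 7: (5, -11, 6)
  hex 8: (6, -11, 5)
  hex 9: (7, -11, 4)
  hex 10: (8, -11, 3)
  hex 11: (8, -10, 2)
  hex 12: (8, -9, 1)
  hex 13: (8, -8, 0)
  hex 14: (8, -7, -1)
  hex 15: (8, -6, -2)
  hex 16: (7, -5, -2)
  hex 17: (6, -4, -2)
  hex 18: (5, -3, -2)
  hex 19: (4, -2, -2)
  hex 20: (3, -1, -2)
  hex 21: (2, -1, -1)
  hex 22: (1, -1, 0)
  hex 23: (0, -1, 1)
  hex 24: (-1, -1, 2)
  hex 25: (-2, -1, 3)
  hex 26: (-2, -2, 4)
  hex 27: (-2, -3, 5)
  hex 28: (-2, -4, 6)
  hex 29: (-2, -5, 7)
Sorted: 30 hexes.

Answer: -2 -6 8
-2 -5 7
-2 -4 6
-2 -3 5
-2 -2 4
-2 -1 3
-1 -7 8
-1 -1 2
0 -8 8
0 -1 1
1 -9 8
1 -1 0
2 -10 8
2 -1 -1
3 -11 8
3 -1 -2
4 -11 7
4 -2 -2
5 -11 6
5 -3 -2
6 -11 5
6 -4 -2
7 -11 4
7 -5 -2
8 -11 3
8 -10 2
8 -9 1
8 -8 0
8 -7 -1
8 -6 -2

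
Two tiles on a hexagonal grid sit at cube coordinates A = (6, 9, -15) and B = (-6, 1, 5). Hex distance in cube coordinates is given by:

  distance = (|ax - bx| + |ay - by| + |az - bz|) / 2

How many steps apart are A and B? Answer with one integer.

|ax - bx| = |6 - (-6)| = 12
|ay - by| = |9 - 1| = 8
|az - bz| = |-15 - 5| = 20
distance = (12 + 8 + 20) / 2 = 40 / 2 = 20

Answer: 20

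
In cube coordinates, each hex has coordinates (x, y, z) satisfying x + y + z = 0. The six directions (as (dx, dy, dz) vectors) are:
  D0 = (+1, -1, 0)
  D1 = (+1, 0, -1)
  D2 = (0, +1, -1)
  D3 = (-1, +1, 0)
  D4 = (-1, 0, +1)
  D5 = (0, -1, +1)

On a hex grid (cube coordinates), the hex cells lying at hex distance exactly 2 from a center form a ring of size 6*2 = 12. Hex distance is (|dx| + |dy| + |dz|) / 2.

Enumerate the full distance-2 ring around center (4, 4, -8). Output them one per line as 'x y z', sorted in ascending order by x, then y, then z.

Answer: 2 4 -6
2 5 -7
2 6 -8
3 3 -6
3 6 -9
4 2 -6
4 6 -10
5 2 -7
5 5 -10
6 2 -8
6 3 -9
6 4 -10

Derivation:
Walk ring at distance 2 from (4, 4, -8):
Start at center + D4*2 = (2, 4, -6)
  hex 0: (2, 4, -6)
  hex 1: (3, 3, -6)
  hex 2: (4, 2, -6)
  hex 3: (5, 2, -7)
  hex 4: (6, 2, -8)
  hex 5: (6, 3, -9)
  hex 6: (6, 4, -10)
  hex 7: (5, 5, -10)
  hex 8: (4, 6, -10)
  hex 9: (3, 6, -9)
  hex 10: (2, 6, -8)
  hex 11: (2, 5, -7)
Sorted: 12 hexes.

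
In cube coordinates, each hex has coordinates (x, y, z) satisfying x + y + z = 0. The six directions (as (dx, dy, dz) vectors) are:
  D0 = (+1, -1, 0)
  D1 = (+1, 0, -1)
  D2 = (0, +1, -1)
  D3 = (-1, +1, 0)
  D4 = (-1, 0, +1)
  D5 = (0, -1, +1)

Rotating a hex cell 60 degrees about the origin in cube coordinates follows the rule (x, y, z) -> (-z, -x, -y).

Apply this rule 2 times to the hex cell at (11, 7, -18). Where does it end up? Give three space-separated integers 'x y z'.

Start: (11, 7, -18)
Step 1: (11, 7, -18) -> (-(-18), -(11), -(7)) = (18, -11, -7)
Step 2: (18, -11, -7) -> (-(-7), -(18), -(-11)) = (7, -18, 11)

Answer: 7 -18 11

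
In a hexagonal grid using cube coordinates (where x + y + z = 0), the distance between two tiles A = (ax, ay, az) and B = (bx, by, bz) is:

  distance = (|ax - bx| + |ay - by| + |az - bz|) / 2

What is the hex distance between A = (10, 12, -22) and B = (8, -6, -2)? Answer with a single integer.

Answer: 20

Derivation:
|ax - bx| = |10 - 8| = 2
|ay - by| = |12 - (-6)| = 18
|az - bz| = |-22 - (-2)| = 20
distance = (2 + 18 + 20) / 2 = 40 / 2 = 20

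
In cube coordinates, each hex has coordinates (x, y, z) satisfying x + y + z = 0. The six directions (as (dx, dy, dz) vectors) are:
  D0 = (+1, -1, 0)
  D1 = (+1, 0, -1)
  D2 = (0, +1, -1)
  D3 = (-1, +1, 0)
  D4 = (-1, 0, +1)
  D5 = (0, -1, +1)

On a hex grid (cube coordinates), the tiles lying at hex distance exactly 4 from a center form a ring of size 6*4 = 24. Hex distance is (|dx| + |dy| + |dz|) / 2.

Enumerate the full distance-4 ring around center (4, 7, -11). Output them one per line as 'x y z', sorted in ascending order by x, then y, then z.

Answer: 0 7 -7
0 8 -8
0 9 -9
0 10 -10
0 11 -11
1 6 -7
1 11 -12
2 5 -7
2 11 -13
3 4 -7
3 11 -14
4 3 -7
4 11 -15
5 3 -8
5 10 -15
6 3 -9
6 9 -15
7 3 -10
7 8 -15
8 3 -11
8 4 -12
8 5 -13
8 6 -14
8 7 -15

Derivation:
Walk ring at distance 4 from (4, 7, -11):
Start at center + D4*4 = (0, 7, -7)
  hex 0: (0, 7, -7)
  hex 1: (1, 6, -7)
  hex 2: (2, 5, -7)
  hex 3: (3, 4, -7)
  hex 4: (4, 3, -7)
  hex 5: (5, 3, -8)
  hex 6: (6, 3, -9)
  hex 7: (7, 3, -10)
  hex 8: (8, 3, -11)
  hex 9: (8, 4, -12)
  hex 10: (8, 5, -13)
  hex 11: (8, 6, -14)
  hex 12: (8, 7, -15)
  hex 13: (7, 8, -15)
  hex 14: (6, 9, -15)
  hex 15: (5, 10, -15)
  hex 16: (4, 11, -15)
  hex 17: (3, 11, -14)
  hex 18: (2, 11, -13)
  hex 19: (1, 11, -12)
  hex 20: (0, 11, -11)
  hex 21: (0, 10, -10)
  hex 22: (0, 9, -9)
  hex 23: (0, 8, -8)
Sorted: 24 hexes.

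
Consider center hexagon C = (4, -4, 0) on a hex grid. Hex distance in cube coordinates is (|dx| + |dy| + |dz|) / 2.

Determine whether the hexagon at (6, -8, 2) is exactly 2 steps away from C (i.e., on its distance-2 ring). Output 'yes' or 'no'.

Answer: no

Derivation:
|px - cx| = |6 - 4| = 2
|py - cy| = |-8 - (-4)| = 4
|pz - cz| = |2 - 0| = 2
distance = (2+4+2)/2 = 8/2 = 4
radius = 2; distance != radius -> no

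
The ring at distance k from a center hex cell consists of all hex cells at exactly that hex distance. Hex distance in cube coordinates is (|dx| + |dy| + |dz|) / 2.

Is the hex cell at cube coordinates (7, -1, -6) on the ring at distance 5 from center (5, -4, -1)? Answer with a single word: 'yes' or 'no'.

|px - cx| = |7 - 5| = 2
|py - cy| = |-1 - (-4)| = 3
|pz - cz| = |-6 - (-1)| = 5
distance = (2+3+5)/2 = 10/2 = 5
radius = 5; distance == radius -> yes

Answer: yes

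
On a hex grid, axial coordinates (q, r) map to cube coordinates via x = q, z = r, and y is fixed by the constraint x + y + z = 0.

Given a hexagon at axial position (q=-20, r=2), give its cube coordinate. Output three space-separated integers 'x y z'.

x = q = -20
z = r = 2
y = -x - z = -(-20) - (2) = 18

Answer: -20 18 2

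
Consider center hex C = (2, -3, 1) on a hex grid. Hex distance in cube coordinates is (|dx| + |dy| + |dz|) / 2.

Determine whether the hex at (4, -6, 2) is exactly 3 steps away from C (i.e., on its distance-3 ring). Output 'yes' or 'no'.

Answer: yes

Derivation:
|px - cx| = |4 - 2| = 2
|py - cy| = |-6 - (-3)| = 3
|pz - cz| = |2 - 1| = 1
distance = (2+3+1)/2 = 6/2 = 3
radius = 3; distance == radius -> yes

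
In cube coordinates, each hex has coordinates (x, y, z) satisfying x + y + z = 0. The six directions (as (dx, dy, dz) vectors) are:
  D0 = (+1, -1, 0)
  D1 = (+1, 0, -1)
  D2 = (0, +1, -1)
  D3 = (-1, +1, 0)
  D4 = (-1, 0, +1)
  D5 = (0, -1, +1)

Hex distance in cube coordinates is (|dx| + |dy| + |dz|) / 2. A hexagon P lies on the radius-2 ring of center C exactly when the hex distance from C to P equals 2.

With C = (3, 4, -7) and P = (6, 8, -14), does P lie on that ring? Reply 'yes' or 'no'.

|px - cx| = |6 - 3| = 3
|py - cy| = |8 - 4| = 4
|pz - cz| = |-14 - (-7)| = 7
distance = (3+4+7)/2 = 14/2 = 7
radius = 2; distance != radius -> no

Answer: no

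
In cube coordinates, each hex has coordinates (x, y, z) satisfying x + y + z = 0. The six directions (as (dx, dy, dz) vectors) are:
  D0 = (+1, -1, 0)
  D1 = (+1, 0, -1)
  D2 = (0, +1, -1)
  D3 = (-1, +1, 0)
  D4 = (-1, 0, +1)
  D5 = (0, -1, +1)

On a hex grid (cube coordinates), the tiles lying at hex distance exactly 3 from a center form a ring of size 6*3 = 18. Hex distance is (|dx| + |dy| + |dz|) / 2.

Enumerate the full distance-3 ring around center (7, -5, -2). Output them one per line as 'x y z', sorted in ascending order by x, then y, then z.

Walk ring at distance 3 from (7, -5, -2):
Start at center + D4*3 = (4, -5, 1)
  hex 0: (4, -5, 1)
  hex 1: (5, -6, 1)
  hex 2: (6, -7, 1)
  hex 3: (7, -8, 1)
  hex 4: (8, -8, 0)
  hex 5: (9, -8, -1)
  hex 6: (10, -8, -2)
  hex 7: (10, -7, -3)
  hex 8: (10, -6, -4)
  hex 9: (10, -5, -5)
  hex 10: (9, -4, -5)
  hex 11: (8, -3, -5)
  hex 12: (7, -2, -5)
  hex 13: (6, -2, -4)
  hex 14: (5, -2, -3)
  hex 15: (4, -2, -2)
  hex 16: (4, -3, -1)
  hex 17: (4, -4, 0)
Sorted: 18 hexes.

Answer: 4 -5 1
4 -4 0
4 -3 -1
4 -2 -2
5 -6 1
5 -2 -3
6 -7 1
6 -2 -4
7 -8 1
7 -2 -5
8 -8 0
8 -3 -5
9 -8 -1
9 -4 -5
10 -8 -2
10 -7 -3
10 -6 -4
10 -5 -5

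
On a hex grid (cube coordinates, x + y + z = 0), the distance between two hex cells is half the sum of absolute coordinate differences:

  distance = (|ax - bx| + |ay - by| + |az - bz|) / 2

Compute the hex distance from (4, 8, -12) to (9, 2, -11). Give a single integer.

Answer: 6

Derivation:
|ax - bx| = |4 - 9| = 5
|ay - by| = |8 - 2| = 6
|az - bz| = |-12 - (-11)| = 1
distance = (5 + 6 + 1) / 2 = 12 / 2 = 6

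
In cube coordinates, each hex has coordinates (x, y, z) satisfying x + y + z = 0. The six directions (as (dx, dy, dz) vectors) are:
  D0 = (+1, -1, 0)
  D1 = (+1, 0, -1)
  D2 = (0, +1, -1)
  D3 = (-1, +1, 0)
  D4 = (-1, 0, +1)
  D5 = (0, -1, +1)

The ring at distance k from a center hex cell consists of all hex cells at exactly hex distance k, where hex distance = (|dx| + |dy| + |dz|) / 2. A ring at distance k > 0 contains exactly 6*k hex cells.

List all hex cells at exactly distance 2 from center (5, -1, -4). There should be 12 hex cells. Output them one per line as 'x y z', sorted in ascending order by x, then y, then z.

Walk ring at distance 2 from (5, -1, -4):
Start at center + D4*2 = (3, -1, -2)
  hex 0: (3, -1, -2)
  hex 1: (4, -2, -2)
  hex 2: (5, -3, -2)
  hex 3: (6, -3, -3)
  hex 4: (7, -3, -4)
  hex 5: (7, -2, -5)
  hex 6: (7, -1, -6)
  hex 7: (6, 0, -6)
  hex 8: (5, 1, -6)
  hex 9: (4, 1, -5)
  hex 10: (3, 1, -4)
  hex 11: (3, 0, -3)
Sorted: 12 hexes.

Answer: 3 -1 -2
3 0 -3
3 1 -4
4 -2 -2
4 1 -5
5 -3 -2
5 1 -6
6 -3 -3
6 0 -6
7 -3 -4
7 -2 -5
7 -1 -6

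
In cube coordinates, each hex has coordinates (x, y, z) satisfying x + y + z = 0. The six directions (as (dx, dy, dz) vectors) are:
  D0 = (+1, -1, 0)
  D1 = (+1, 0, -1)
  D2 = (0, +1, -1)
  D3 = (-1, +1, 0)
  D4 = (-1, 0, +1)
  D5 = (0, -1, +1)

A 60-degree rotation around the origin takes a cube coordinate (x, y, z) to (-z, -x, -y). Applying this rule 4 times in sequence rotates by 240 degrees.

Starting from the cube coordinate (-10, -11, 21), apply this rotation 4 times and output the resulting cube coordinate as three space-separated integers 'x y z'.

Answer: 21 -10 -11

Derivation:
Start: (-10, -11, 21)
Step 1: (-10, -11, 21) -> (-(21), -(-10), -(-11)) = (-21, 10, 11)
Step 2: (-21, 10, 11) -> (-(11), -(-21), -(10)) = (-11, 21, -10)
Step 3: (-11, 21, -10) -> (-(-10), -(-11), -(21)) = (10, 11, -21)
Step 4: (10, 11, -21) -> (-(-21), -(10), -(11)) = (21, -10, -11)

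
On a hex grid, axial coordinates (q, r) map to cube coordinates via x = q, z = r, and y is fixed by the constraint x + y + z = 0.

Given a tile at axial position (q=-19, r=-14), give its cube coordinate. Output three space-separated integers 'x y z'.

x = q = -19
z = r = -14
y = -x - z = -(-19) - (-14) = 33

Answer: -19 33 -14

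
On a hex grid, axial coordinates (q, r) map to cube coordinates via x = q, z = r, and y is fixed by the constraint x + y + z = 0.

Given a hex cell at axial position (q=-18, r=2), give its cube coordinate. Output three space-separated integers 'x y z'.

Answer: -18 16 2

Derivation:
x = q = -18
z = r = 2
y = -x - z = -(-18) - (2) = 16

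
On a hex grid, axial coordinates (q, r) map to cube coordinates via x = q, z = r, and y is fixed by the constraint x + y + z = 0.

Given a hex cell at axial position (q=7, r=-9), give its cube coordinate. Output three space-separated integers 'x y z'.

x = q = 7
z = r = -9
y = -x - z = -(7) - (-9) = 2

Answer: 7 2 -9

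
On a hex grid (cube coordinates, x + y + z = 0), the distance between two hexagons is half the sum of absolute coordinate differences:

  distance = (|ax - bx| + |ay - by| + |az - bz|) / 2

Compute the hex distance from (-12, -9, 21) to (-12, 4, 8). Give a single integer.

|ax - bx| = |-12 - (-12)| = 0
|ay - by| = |-9 - 4| = 13
|az - bz| = |21 - 8| = 13
distance = (0 + 13 + 13) / 2 = 26 / 2 = 13

Answer: 13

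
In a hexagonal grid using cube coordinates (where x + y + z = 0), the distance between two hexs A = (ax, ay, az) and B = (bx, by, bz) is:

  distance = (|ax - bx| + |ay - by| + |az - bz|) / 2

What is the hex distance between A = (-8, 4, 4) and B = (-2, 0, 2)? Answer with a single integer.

|ax - bx| = |-8 - (-2)| = 6
|ay - by| = |4 - 0| = 4
|az - bz| = |4 - 2| = 2
distance = (6 + 4 + 2) / 2 = 12 / 2 = 6

Answer: 6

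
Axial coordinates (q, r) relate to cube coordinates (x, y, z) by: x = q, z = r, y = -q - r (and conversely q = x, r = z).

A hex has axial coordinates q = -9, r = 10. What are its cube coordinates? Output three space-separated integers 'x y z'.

Answer: -9 -1 10

Derivation:
x = q = -9
z = r = 10
y = -x - z = -(-9) - (10) = -1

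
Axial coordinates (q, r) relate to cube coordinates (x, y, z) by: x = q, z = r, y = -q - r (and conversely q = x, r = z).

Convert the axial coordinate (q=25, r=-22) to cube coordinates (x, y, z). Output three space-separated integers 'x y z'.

Answer: 25 -3 -22

Derivation:
x = q = 25
z = r = -22
y = -x - z = -(25) - (-22) = -3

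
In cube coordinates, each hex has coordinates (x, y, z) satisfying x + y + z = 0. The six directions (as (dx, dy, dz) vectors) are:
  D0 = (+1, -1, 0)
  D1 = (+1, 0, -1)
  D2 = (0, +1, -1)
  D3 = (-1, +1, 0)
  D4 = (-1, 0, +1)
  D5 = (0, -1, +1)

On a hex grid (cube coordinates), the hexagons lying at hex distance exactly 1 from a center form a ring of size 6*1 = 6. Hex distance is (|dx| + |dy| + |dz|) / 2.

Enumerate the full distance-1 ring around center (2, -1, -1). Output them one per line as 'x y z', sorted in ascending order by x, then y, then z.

Answer: 1 -1 0
1 0 -1
2 -2 0
2 0 -2
3 -2 -1
3 -1 -2

Derivation:
Walk ring at distance 1 from (2, -1, -1):
Start at center + D4*1 = (1, -1, 0)
  hex 0: (1, -1, 0)
  hex 1: (2, -2, 0)
  hex 2: (3, -2, -1)
  hex 3: (3, -1, -2)
  hex 4: (2, 0, -2)
  hex 5: (1, 0, -1)
Sorted: 6 hexes.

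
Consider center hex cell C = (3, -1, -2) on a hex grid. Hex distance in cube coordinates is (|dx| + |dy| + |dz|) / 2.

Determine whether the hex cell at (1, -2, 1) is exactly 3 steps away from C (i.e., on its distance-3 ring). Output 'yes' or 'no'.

|px - cx| = |1 - 3| = 2
|py - cy| = |-2 - (-1)| = 1
|pz - cz| = |1 - (-2)| = 3
distance = (2+1+3)/2 = 6/2 = 3
radius = 3; distance == radius -> yes

Answer: yes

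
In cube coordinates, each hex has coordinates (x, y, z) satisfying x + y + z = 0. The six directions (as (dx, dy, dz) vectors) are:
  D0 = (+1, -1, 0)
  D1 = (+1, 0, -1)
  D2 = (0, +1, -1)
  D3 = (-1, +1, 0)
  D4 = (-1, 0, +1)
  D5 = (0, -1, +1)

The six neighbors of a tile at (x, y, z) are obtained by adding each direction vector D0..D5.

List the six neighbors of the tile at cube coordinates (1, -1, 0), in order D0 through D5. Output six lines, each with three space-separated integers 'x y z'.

Answer: 2 -2 0
2 -1 -1
1 0 -1
0 0 0
0 -1 1
1 -2 1

Derivation:
Center: (1, -1, 0). Add each direction:
  D0: (1, -1, 0) + (1, -1, 0) = (2, -2, 0)
  D1: (1, -1, 0) + (1, 0, -1) = (2, -1, -1)
  D2: (1, -1, 0) + (0, 1, -1) = (1, 0, -1)
  D3: (1, -1, 0) + (-1, 1, 0) = (0, 0, 0)
  D4: (1, -1, 0) + (-1, 0, 1) = (0, -1, 1)
  D5: (1, -1, 0) + (0, -1, 1) = (1, -2, 1)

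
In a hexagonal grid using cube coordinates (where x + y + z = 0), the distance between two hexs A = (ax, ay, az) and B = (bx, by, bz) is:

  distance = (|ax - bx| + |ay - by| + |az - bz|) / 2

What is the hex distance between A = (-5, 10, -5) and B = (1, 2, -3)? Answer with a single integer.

Answer: 8

Derivation:
|ax - bx| = |-5 - 1| = 6
|ay - by| = |10 - 2| = 8
|az - bz| = |-5 - (-3)| = 2
distance = (6 + 8 + 2) / 2 = 16 / 2 = 8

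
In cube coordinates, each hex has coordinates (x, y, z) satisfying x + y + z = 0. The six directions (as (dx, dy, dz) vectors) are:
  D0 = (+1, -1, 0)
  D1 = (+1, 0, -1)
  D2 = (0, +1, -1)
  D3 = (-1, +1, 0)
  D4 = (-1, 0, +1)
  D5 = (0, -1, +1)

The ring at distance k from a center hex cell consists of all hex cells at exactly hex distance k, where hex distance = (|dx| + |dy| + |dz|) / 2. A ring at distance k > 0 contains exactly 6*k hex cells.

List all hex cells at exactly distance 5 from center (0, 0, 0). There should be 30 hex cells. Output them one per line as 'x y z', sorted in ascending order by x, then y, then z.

Answer: -5 0 5
-5 1 4
-5 2 3
-5 3 2
-5 4 1
-5 5 0
-4 -1 5
-4 5 -1
-3 -2 5
-3 5 -2
-2 -3 5
-2 5 -3
-1 -4 5
-1 5 -4
0 -5 5
0 5 -5
1 -5 4
1 4 -5
2 -5 3
2 3 -5
3 -5 2
3 2 -5
4 -5 1
4 1 -5
5 -5 0
5 -4 -1
5 -3 -2
5 -2 -3
5 -1 -4
5 0 -5

Derivation:
Walk ring at distance 5 from (0, 0, 0):
Start at center + D4*5 = (-5, 0, 5)
  hex 0: (-5, 0, 5)
  hex 1: (-4, -1, 5)
  hex 2: (-3, -2, 5)
  hex 3: (-2, -3, 5)
  hex 4: (-1, -4, 5)
  hex 5: (0, -5, 5)
  hex 6: (1, -5, 4)
  hex 7: (2, -5, 3)
  hex 8: (3, -5, 2)
  hex 9: (4, -5, 1)
  hex 10: (5, -5, 0)
  hex 11: (5, -4, -1)
  hex 12: (5, -3, -2)
  hex 13: (5, -2, -3)
  hex 14: (5, -1, -4)
  hex 15: (5, 0, -5)
  hex 16: (4, 1, -5)
  hex 17: (3, 2, -5)
  hex 18: (2, 3, -5)
  hex 19: (1, 4, -5)
  hex 20: (0, 5, -5)
  hex 21: (-1, 5, -4)
  hex 22: (-2, 5, -3)
  hex 23: (-3, 5, -2)
  hex 24: (-4, 5, -1)
  hex 25: (-5, 5, 0)
  hex 26: (-5, 4, 1)
  hex 27: (-5, 3, 2)
  hex 28: (-5, 2, 3)
  hex 29: (-5, 1, 4)
Sorted: 30 hexes.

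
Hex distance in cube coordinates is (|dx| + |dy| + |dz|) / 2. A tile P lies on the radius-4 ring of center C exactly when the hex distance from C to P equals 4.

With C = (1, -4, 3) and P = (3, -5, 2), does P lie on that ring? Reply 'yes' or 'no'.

|px - cx| = |3 - 1| = 2
|py - cy| = |-5 - (-4)| = 1
|pz - cz| = |2 - 3| = 1
distance = (2+1+1)/2 = 4/2 = 2
radius = 4; distance != radius -> no

Answer: no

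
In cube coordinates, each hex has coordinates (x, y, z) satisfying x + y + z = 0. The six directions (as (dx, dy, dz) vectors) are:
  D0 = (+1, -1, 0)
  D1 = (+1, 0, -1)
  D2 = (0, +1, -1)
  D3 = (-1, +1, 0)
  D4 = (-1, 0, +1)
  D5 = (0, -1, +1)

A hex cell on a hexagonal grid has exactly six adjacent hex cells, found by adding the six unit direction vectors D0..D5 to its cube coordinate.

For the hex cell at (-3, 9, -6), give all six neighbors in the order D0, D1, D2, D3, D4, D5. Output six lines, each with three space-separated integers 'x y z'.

Answer: -2 8 -6
-2 9 -7
-3 10 -7
-4 10 -6
-4 9 -5
-3 8 -5

Derivation:
Center: (-3, 9, -6). Add each direction:
  D0: (-3, 9, -6) + (1, -1, 0) = (-2, 8, -6)
  D1: (-3, 9, -6) + (1, 0, -1) = (-2, 9, -7)
  D2: (-3, 9, -6) + (0, 1, -1) = (-3, 10, -7)
  D3: (-3, 9, -6) + (-1, 1, 0) = (-4, 10, -6)
  D4: (-3, 9, -6) + (-1, 0, 1) = (-4, 9, -5)
  D5: (-3, 9, -6) + (0, -1, 1) = (-3, 8, -5)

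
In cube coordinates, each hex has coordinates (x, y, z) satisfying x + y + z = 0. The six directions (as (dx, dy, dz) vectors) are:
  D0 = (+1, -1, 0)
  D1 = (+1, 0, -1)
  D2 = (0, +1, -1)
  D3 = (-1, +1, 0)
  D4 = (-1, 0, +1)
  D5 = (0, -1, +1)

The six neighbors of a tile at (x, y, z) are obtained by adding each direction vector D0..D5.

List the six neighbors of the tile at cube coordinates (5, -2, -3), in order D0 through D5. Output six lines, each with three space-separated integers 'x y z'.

Center: (5, -2, -3). Add each direction:
  D0: (5, -2, -3) + (1, -1, 0) = (6, -3, -3)
  D1: (5, -2, -3) + (1, 0, -1) = (6, -2, -4)
  D2: (5, -2, -3) + (0, 1, -1) = (5, -1, -4)
  D3: (5, -2, -3) + (-1, 1, 0) = (4, -1, -3)
  D4: (5, -2, -3) + (-1, 0, 1) = (4, -2, -2)
  D5: (5, -2, -3) + (0, -1, 1) = (5, -3, -2)

Answer: 6 -3 -3
6 -2 -4
5 -1 -4
4 -1 -3
4 -2 -2
5 -3 -2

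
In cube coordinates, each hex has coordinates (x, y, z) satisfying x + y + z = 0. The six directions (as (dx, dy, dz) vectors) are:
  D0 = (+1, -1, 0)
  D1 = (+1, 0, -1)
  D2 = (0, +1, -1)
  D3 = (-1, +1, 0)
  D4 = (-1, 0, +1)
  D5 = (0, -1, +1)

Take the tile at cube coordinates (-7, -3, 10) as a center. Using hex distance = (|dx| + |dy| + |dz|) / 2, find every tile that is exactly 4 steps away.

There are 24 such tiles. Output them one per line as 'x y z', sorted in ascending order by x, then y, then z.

Walk ring at distance 4 from (-7, -3, 10):
Start at center + D4*4 = (-11, -3, 14)
  hex 0: (-11, -3, 14)
  hex 1: (-10, -4, 14)
  hex 2: (-9, -5, 14)
  hex 3: (-8, -6, 14)
  hex 4: (-7, -7, 14)
  hex 5: (-6, -7, 13)
  hex 6: (-5, -7, 12)
  hex 7: (-4, -7, 11)
  hex 8: (-3, -7, 10)
  hex 9: (-3, -6, 9)
  hex 10: (-3, -5, 8)
  hex 11: (-3, -4, 7)
  hex 12: (-3, -3, 6)
  hex 13: (-4, -2, 6)
  hex 14: (-5, -1, 6)
  hex 15: (-6, 0, 6)
  hex 16: (-7, 1, 6)
  hex 17: (-8, 1, 7)
  hex 18: (-9, 1, 8)
  hex 19: (-10, 1, 9)
  hex 20: (-11, 1, 10)
  hex 21: (-11, 0, 11)
  hex 22: (-11, -1, 12)
  hex 23: (-11, -2, 13)
Sorted: 24 hexes.

Answer: -11 -3 14
-11 -2 13
-11 -1 12
-11 0 11
-11 1 10
-10 -4 14
-10 1 9
-9 -5 14
-9 1 8
-8 -6 14
-8 1 7
-7 -7 14
-7 1 6
-6 -7 13
-6 0 6
-5 -7 12
-5 -1 6
-4 -7 11
-4 -2 6
-3 -7 10
-3 -6 9
-3 -5 8
-3 -4 7
-3 -3 6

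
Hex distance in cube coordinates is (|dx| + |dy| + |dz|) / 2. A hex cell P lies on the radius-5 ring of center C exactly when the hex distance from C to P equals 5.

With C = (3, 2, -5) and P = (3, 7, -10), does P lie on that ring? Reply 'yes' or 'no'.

|px - cx| = |3 - 3| = 0
|py - cy| = |7 - 2| = 5
|pz - cz| = |-10 - (-5)| = 5
distance = (0+5+5)/2 = 10/2 = 5
radius = 5; distance == radius -> yes

Answer: yes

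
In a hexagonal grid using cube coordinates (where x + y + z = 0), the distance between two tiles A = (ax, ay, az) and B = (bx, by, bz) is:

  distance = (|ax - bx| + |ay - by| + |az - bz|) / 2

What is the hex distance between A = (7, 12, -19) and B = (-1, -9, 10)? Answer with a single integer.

|ax - bx| = |7 - (-1)| = 8
|ay - by| = |12 - (-9)| = 21
|az - bz| = |-19 - 10| = 29
distance = (8 + 21 + 29) / 2 = 58 / 2 = 29

Answer: 29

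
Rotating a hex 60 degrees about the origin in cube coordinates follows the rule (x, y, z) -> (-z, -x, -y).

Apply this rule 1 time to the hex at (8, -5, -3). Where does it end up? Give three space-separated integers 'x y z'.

Start: (8, -5, -3)
Step 1: (8, -5, -3) -> (-(-3), -(8), -(-5)) = (3, -8, 5)

Answer: 3 -8 5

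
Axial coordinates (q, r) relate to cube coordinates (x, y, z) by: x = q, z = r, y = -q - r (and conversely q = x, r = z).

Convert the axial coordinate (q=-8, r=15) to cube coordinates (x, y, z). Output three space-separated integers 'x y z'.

x = q = -8
z = r = 15
y = -x - z = -(-8) - (15) = -7

Answer: -8 -7 15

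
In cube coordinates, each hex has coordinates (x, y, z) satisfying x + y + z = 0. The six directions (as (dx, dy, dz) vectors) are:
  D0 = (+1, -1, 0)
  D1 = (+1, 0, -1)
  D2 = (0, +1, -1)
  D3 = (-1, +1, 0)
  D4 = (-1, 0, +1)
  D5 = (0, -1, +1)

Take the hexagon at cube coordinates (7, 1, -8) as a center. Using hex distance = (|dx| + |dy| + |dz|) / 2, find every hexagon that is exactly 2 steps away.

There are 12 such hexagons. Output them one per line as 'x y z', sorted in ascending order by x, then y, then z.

Answer: 5 1 -6
5 2 -7
5 3 -8
6 0 -6
6 3 -9
7 -1 -6
7 3 -10
8 -1 -7
8 2 -10
9 -1 -8
9 0 -9
9 1 -10

Derivation:
Walk ring at distance 2 from (7, 1, -8):
Start at center + D4*2 = (5, 1, -6)
  hex 0: (5, 1, -6)
  hex 1: (6, 0, -6)
  hex 2: (7, -1, -6)
  hex 3: (8, -1, -7)
  hex 4: (9, -1, -8)
  hex 5: (9, 0, -9)
  hex 6: (9, 1, -10)
  hex 7: (8, 2, -10)
  hex 8: (7, 3, -10)
  hex 9: (6, 3, -9)
  hex 10: (5, 3, -8)
  hex 11: (5, 2, -7)
Sorted: 12 hexes.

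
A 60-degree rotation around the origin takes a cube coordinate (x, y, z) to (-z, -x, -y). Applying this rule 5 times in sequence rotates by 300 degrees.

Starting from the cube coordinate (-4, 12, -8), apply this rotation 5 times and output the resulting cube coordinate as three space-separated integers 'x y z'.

Answer: -12 8 4

Derivation:
Start: (-4, 12, -8)
Step 1: (-4, 12, -8) -> (-(-8), -(-4), -(12)) = (8, 4, -12)
Step 2: (8, 4, -12) -> (-(-12), -(8), -(4)) = (12, -8, -4)
Step 3: (12, -8, -4) -> (-(-4), -(12), -(-8)) = (4, -12, 8)
Step 4: (4, -12, 8) -> (-(8), -(4), -(-12)) = (-8, -4, 12)
Step 5: (-8, -4, 12) -> (-(12), -(-8), -(-4)) = (-12, 8, 4)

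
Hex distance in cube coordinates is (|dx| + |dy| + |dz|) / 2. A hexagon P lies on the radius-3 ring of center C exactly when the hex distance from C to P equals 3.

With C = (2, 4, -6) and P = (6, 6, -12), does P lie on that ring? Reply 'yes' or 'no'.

|px - cx| = |6 - 2| = 4
|py - cy| = |6 - 4| = 2
|pz - cz| = |-12 - (-6)| = 6
distance = (4+2+6)/2 = 12/2 = 6
radius = 3; distance != radius -> no

Answer: no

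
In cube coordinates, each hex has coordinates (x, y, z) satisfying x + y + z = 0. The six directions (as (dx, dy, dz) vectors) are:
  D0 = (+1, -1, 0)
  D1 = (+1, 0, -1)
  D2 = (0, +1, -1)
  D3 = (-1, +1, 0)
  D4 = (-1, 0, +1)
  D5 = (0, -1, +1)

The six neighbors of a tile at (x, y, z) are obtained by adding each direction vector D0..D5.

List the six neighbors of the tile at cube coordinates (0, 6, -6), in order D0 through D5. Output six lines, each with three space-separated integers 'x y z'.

Answer: 1 5 -6
1 6 -7
0 7 -7
-1 7 -6
-1 6 -5
0 5 -5

Derivation:
Center: (0, 6, -6). Add each direction:
  D0: (0, 6, -6) + (1, -1, 0) = (1, 5, -6)
  D1: (0, 6, -6) + (1, 0, -1) = (1, 6, -7)
  D2: (0, 6, -6) + (0, 1, -1) = (0, 7, -7)
  D3: (0, 6, -6) + (-1, 1, 0) = (-1, 7, -6)
  D4: (0, 6, -6) + (-1, 0, 1) = (-1, 6, -5)
  D5: (0, 6, -6) + (0, -1, 1) = (0, 5, -5)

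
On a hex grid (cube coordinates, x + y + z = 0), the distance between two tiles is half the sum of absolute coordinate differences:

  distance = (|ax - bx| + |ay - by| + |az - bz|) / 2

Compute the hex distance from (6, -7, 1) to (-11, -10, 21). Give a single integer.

Answer: 20

Derivation:
|ax - bx| = |6 - (-11)| = 17
|ay - by| = |-7 - (-10)| = 3
|az - bz| = |1 - 21| = 20
distance = (17 + 3 + 20) / 2 = 40 / 2 = 20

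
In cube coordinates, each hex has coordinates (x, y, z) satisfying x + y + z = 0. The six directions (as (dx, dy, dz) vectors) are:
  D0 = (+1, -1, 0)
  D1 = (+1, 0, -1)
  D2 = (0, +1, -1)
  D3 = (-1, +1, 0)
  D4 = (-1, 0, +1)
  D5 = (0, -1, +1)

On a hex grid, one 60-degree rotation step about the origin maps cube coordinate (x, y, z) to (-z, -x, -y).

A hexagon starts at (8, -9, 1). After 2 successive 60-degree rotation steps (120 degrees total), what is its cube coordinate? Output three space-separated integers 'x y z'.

Answer: -9 1 8

Derivation:
Start: (8, -9, 1)
Step 1: (8, -9, 1) -> (-(1), -(8), -(-9)) = (-1, -8, 9)
Step 2: (-1, -8, 9) -> (-(9), -(-1), -(-8)) = (-9, 1, 8)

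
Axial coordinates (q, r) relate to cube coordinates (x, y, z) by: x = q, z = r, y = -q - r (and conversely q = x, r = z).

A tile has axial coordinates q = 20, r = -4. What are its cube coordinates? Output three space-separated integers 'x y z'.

x = q = 20
z = r = -4
y = -x - z = -(20) - (-4) = -16

Answer: 20 -16 -4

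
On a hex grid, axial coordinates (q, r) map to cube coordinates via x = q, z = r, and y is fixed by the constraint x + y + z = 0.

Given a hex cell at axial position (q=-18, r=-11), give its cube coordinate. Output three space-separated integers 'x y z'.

x = q = -18
z = r = -11
y = -x - z = -(-18) - (-11) = 29

Answer: -18 29 -11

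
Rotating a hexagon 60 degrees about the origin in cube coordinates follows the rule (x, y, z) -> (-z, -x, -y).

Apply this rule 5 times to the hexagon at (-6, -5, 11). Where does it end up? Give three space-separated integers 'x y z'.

Start: (-6, -5, 11)
Step 1: (-6, -5, 11) -> (-(11), -(-6), -(-5)) = (-11, 6, 5)
Step 2: (-11, 6, 5) -> (-(5), -(-11), -(6)) = (-5, 11, -6)
Step 3: (-5, 11, -6) -> (-(-6), -(-5), -(11)) = (6, 5, -11)
Step 4: (6, 5, -11) -> (-(-11), -(6), -(5)) = (11, -6, -5)
Step 5: (11, -6, -5) -> (-(-5), -(11), -(-6)) = (5, -11, 6)

Answer: 5 -11 6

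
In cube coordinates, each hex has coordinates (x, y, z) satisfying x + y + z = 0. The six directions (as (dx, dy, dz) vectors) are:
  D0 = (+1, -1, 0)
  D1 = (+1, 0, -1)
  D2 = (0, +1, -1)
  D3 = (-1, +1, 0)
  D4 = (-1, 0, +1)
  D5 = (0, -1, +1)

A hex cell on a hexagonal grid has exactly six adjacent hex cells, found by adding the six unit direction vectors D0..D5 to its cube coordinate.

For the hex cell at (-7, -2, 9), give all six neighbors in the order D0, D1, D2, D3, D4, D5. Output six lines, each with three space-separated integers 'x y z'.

Center: (-7, -2, 9). Add each direction:
  D0: (-7, -2, 9) + (1, -1, 0) = (-6, -3, 9)
  D1: (-7, -2, 9) + (1, 0, -1) = (-6, -2, 8)
  D2: (-7, -2, 9) + (0, 1, -1) = (-7, -1, 8)
  D3: (-7, -2, 9) + (-1, 1, 0) = (-8, -1, 9)
  D4: (-7, -2, 9) + (-1, 0, 1) = (-8, -2, 10)
  D5: (-7, -2, 9) + (0, -1, 1) = (-7, -3, 10)

Answer: -6 -3 9
-6 -2 8
-7 -1 8
-8 -1 9
-8 -2 10
-7 -3 10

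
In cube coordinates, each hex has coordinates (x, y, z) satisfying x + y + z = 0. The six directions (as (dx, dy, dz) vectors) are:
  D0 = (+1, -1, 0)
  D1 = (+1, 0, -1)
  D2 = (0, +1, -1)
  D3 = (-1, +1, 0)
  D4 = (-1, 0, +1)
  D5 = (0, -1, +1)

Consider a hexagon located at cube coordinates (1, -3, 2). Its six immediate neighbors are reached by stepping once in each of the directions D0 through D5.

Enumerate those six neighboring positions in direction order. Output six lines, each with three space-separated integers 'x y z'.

Center: (1, -3, 2). Add each direction:
  D0: (1, -3, 2) + (1, -1, 0) = (2, -4, 2)
  D1: (1, -3, 2) + (1, 0, -1) = (2, -3, 1)
  D2: (1, -3, 2) + (0, 1, -1) = (1, -2, 1)
  D3: (1, -3, 2) + (-1, 1, 0) = (0, -2, 2)
  D4: (1, -3, 2) + (-1, 0, 1) = (0, -3, 3)
  D5: (1, -3, 2) + (0, -1, 1) = (1, -4, 3)

Answer: 2 -4 2
2 -3 1
1 -2 1
0 -2 2
0 -3 3
1 -4 3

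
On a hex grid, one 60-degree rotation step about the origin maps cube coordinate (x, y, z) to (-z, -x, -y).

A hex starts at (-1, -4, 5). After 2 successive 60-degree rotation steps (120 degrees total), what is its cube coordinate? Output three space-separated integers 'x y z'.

Answer: -4 5 -1

Derivation:
Start: (-1, -4, 5)
Step 1: (-1, -4, 5) -> (-(5), -(-1), -(-4)) = (-5, 1, 4)
Step 2: (-5, 1, 4) -> (-(4), -(-5), -(1)) = (-4, 5, -1)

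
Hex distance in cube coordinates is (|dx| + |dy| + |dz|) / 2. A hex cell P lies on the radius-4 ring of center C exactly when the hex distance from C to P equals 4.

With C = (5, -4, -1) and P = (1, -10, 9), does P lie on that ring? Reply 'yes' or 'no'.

Answer: no

Derivation:
|px - cx| = |1 - 5| = 4
|py - cy| = |-10 - (-4)| = 6
|pz - cz| = |9 - (-1)| = 10
distance = (4+6+10)/2 = 20/2 = 10
radius = 4; distance != radius -> no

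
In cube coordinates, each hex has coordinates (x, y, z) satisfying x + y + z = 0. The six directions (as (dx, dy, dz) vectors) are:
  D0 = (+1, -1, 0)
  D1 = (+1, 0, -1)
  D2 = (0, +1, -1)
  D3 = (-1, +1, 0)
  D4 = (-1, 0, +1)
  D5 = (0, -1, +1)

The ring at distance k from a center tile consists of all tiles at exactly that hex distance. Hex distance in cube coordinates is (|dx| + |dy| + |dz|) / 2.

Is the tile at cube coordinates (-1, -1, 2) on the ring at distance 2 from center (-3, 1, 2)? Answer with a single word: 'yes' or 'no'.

|px - cx| = |-1 - (-3)| = 2
|py - cy| = |-1 - 1| = 2
|pz - cz| = |2 - 2| = 0
distance = (2+2+0)/2 = 4/2 = 2
radius = 2; distance == radius -> yes

Answer: yes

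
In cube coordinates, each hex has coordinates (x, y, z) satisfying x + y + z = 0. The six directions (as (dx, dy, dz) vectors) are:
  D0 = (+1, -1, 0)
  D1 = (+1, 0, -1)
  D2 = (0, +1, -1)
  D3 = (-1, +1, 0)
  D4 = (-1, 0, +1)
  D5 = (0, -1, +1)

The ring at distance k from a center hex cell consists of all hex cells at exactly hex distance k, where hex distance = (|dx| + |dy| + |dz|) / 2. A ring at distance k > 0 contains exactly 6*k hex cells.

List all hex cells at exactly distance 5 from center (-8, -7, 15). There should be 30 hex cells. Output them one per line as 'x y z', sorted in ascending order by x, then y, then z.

Walk ring at distance 5 from (-8, -7, 15):
Start at center + D4*5 = (-13, -7, 20)
  hex 0: (-13, -7, 20)
  hex 1: (-12, -8, 20)
  hex 2: (-11, -9, 20)
  hex 3: (-10, -10, 20)
  hex 4: (-9, -11, 20)
  hex 5: (-8, -12, 20)
  hex 6: (-7, -12, 19)
  hex 7: (-6, -12, 18)
  hex 8: (-5, -12, 17)
  hex 9: (-4, -12, 16)
  hex 10: (-3, -12, 15)
  hex 11: (-3, -11, 14)
  hex 12: (-3, -10, 13)
  hex 13: (-3, -9, 12)
  hex 14: (-3, -8, 11)
  hex 15: (-3, -7, 10)
  hex 16: (-4, -6, 10)
  hex 17: (-5, -5, 10)
  hex 18: (-6, -4, 10)
  hex 19: (-7, -3, 10)
  hex 20: (-8, -2, 10)
  hex 21: (-9, -2, 11)
  hex 22: (-10, -2, 12)
  hex 23: (-11, -2, 13)
  hex 24: (-12, -2, 14)
  hex 25: (-13, -2, 15)
  hex 26: (-13, -3, 16)
  hex 27: (-13, -4, 17)
  hex 28: (-13, -5, 18)
  hex 29: (-13, -6, 19)
Sorted: 30 hexes.

Answer: -13 -7 20
-13 -6 19
-13 -5 18
-13 -4 17
-13 -3 16
-13 -2 15
-12 -8 20
-12 -2 14
-11 -9 20
-11 -2 13
-10 -10 20
-10 -2 12
-9 -11 20
-9 -2 11
-8 -12 20
-8 -2 10
-7 -12 19
-7 -3 10
-6 -12 18
-6 -4 10
-5 -12 17
-5 -5 10
-4 -12 16
-4 -6 10
-3 -12 15
-3 -11 14
-3 -10 13
-3 -9 12
-3 -8 11
-3 -7 10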